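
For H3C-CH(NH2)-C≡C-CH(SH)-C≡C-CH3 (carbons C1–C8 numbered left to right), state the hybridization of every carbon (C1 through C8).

C1 sp3, C2 sp3, C3 sp, C4 sp, C5 sp3, C6 sp, C7 sp, C8 sp3

C1 is sp3: 4 σ bonds, 4 electron-density regions.
C2: 4 σ bonds — 4 electron domains, sp3.
C3 has 2 σ bonds, plus two π bonds: steric number 2 → sp.
C4: 2 σ bonds, plus two π bonds; 2 regions of electron density → sp.
C5 (4 σ bonds) has steric number 4: sp3.
C6 is sp: 2 σ bonds, plus two π bonds, 2 electron-density regions.
C7 — 2 σ bonds, plus two π bonds. Steric number 2, so sp.
C8 has 4 σ bonds: steric number 4 → sp3.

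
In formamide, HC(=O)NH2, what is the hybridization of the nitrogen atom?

Amide resonance delocalises the N lone pair; N is planar sp2.

sp^2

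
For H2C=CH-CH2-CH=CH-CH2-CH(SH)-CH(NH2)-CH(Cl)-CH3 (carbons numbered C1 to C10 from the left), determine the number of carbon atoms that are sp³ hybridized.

C1: sp2
C2: sp2
C3: sp3 ✓
C4: sp2
C5: sp2
C6: sp3 ✓
C7: sp3 ✓
C8: sp3 ✓
C9: sp3 ✓
C10: sp3 ✓
C3, C6, C7, C8, C9, C10 → 6 sp3 carbons.

6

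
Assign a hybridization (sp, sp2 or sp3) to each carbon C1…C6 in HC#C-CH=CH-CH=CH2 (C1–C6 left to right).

C1: 2 σ bonds, plus two π bonds; 2 regions of electron density → sp.
C2: 2 σ bonds, plus two π bonds — 2 electron domains, sp.
C3 is sp2: 3 σ bonds, plus one π bond, 3 electron-density regions.
C4 is sp2: 3 σ bonds, plus one π bond, 3 electron-density regions.
C5 is sp2: 3 σ bonds, plus one π bond, 3 electron-density regions.
C6: 3 σ bonds, plus one π bond; 3 regions of electron density → sp2.

C1 sp, C2 sp, C3 sp2, C4 sp2, C5 sp2, C6 sp2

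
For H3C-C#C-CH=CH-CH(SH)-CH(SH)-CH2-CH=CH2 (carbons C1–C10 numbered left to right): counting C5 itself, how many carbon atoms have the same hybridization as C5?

C5 is sp2 (one π bond).
C1: sp3
C2: sp
C3: sp
C4: sp2 ✓
C5: sp2 ✓
C6: sp3
C7: sp3
C8: sp3
C9: sp2 ✓
C10: sp2 ✓
4 carbons are sp2.

4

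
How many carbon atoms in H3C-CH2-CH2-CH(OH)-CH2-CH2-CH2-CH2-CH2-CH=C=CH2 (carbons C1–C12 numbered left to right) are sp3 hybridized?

9

C1: sp3 ✓
C2: sp3 ✓
C3: sp3 ✓
C4: sp3 ✓
C5: sp3 ✓
C6: sp3 ✓
C7: sp3 ✓
C8: sp3 ✓
C9: sp3 ✓
C10: sp2
C11: sp
C12: sp2
C1, C2, C3, C4, C5, C6, C7, C8, C9 → 9 sp3 carbons.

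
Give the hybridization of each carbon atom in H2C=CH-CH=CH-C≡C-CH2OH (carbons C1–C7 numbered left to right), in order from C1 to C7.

C1 carries 3 σ bonds, plus one π bond, giving a steric number of 3, so it is sp2.
C2 carries 3 σ bonds, plus one π bond, giving a steric number of 3, so it is sp2.
C3 is sp2: 3 σ bonds, plus one π bond, 3 electron-density regions.
C4 — 3 σ bonds, plus one π bond. Steric number 3, so sp2.
C5: 2 σ bonds, plus two π bonds — 2 electron domains, sp.
C6: 2 σ bonds, plus two π bonds — 2 electron domains, sp.
C7 is sp3: 4 σ bonds, 4 electron-density regions.

C1 sp2, C2 sp2, C3 sp2, C4 sp2, C5 sp, C6 sp, C7 sp3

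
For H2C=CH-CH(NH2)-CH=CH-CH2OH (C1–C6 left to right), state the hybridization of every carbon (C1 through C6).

C1 carries 3 σ bonds, plus one π bond, giving a steric number of 3, so it is sp2.
C2 has 3 σ bonds, plus one π bond: steric number 3 → sp2.
C3 is sp3: 4 σ bonds, 4 electron-density regions.
C4 is sp2: 3 σ bonds, plus one π bond, 3 electron-density regions.
C5 (3 σ bonds, plus one π bond) has steric number 3: sp2.
C6: 4 σ bonds — 4 electron domains, sp3.

C1 sp2, C2 sp2, C3 sp3, C4 sp2, C5 sp2, C6 sp3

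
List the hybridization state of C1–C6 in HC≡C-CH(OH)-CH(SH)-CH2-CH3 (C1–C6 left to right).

C1 is sp: 2 σ bonds, plus two π bonds, 2 electron-density regions.
C2: 2 σ bonds, plus two π bonds; 2 regions of electron density → sp.
C3: 4 σ bonds — 4 electron domains, sp3.
C4 carries 4 σ bonds, giving a steric number of 4, so it is sp3.
C5: 4 σ bonds; 4 regions of electron density → sp3.
C6: 4 σ bonds — 4 electron domains, sp3.

C1 sp, C2 sp, C3 sp3, C4 sp3, C5 sp3, C6 sp3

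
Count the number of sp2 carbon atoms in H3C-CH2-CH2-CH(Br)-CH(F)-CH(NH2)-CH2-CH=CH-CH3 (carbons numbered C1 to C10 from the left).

2

C1: sp3
C2: sp3
C3: sp3
C4: sp3
C5: sp3
C6: sp3
C7: sp3
C8: sp2 ✓
C9: sp2 ✓
C10: sp3
C8, C9 → 2 sp2 carbons.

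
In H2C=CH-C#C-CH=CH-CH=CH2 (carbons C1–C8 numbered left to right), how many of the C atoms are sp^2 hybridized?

6

C1: sp2 ✓
C2: sp2 ✓
C3: sp
C4: sp
C5: sp2 ✓
C6: sp2 ✓
C7: sp2 ✓
C8: sp2 ✓
C1, C2, C5, C6, C7, C8 → 6 sp2 carbons.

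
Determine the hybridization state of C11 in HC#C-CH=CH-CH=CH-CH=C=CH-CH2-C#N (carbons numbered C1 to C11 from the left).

C11: 2 σ bonds, plus two π bonds — 2 electron domains, sp.

sp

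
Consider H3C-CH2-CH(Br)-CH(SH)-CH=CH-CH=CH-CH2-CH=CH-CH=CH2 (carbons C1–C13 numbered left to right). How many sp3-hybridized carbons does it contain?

5

C1: sp3 ✓
C2: sp3 ✓
C3: sp3 ✓
C4: sp3 ✓
C5: sp2
C6: sp2
C7: sp2
C8: sp2
C9: sp3 ✓
C10: sp2
C11: sp2
C12: sp2
C13: sp2
C1, C2, C3, C4, C9 → 5 sp3 carbons.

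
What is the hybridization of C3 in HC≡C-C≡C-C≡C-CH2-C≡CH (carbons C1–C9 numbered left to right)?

sp

C3 has 2 σ bonds, plus two π bonds: steric number 2 → sp.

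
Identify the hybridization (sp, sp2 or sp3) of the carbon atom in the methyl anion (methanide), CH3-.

sp3

Three σ bonds + one lone pair = steric number 4 → sp3, pyramidal.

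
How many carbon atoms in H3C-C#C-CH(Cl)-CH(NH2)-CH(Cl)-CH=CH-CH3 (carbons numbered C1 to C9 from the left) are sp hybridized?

2

C1: sp3
C2: sp ✓
C3: sp ✓
C4: sp3
C5: sp3
C6: sp3
C7: sp2
C8: sp2
C9: sp3
C2, C3 → 2 sp carbons.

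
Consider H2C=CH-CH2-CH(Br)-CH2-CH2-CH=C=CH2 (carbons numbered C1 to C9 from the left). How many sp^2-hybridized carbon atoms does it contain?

C1: sp2 ✓
C2: sp2 ✓
C3: sp3
C4: sp3
C5: sp3
C6: sp3
C7: sp2 ✓
C8: sp
C9: sp2 ✓
C1, C2, C7, C9 → 4 sp2 carbons.

4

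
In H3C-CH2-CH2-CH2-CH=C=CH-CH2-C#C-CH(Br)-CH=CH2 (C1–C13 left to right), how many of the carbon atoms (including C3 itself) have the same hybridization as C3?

6

C3 is sp3 (only σ bonds).
C1: sp3 ✓
C2: sp3 ✓
C3: sp3 ✓
C4: sp3 ✓
C5: sp2
C6: sp
C7: sp2
C8: sp3 ✓
C9: sp
C10: sp
C11: sp3 ✓
C12: sp2
C13: sp2
6 carbons are sp3.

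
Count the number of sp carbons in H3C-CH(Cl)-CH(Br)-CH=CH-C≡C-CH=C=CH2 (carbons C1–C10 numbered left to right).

C1: sp3
C2: sp3
C3: sp3
C4: sp2
C5: sp2
C6: sp ✓
C7: sp ✓
C8: sp2
C9: sp ✓
C10: sp2
C6, C7, C9 → 3 sp carbons.

3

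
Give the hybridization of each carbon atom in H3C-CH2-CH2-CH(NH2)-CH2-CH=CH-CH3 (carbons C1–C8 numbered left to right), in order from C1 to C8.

C1 sp3, C2 sp3, C3 sp3, C4 sp3, C5 sp3, C6 sp2, C7 sp2, C8 sp3

C1 is sp3: 4 σ bonds, 4 electron-density regions.
C2: 4 σ bonds; 4 regions of electron density → sp3.
C3 — 4 σ bonds. Steric number 4, so sp3.
C4 (4 σ bonds) has steric number 4: sp3.
C5 carries 4 σ bonds, giving a steric number of 4, so it is sp3.
C6: 3 σ bonds, plus one π bond — 3 electron domains, sp2.
C7: 3 σ bonds, plus one π bond; 3 regions of electron density → sp2.
C8: 4 σ bonds; 4 regions of electron density → sp3.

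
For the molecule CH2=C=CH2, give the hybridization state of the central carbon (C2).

Two σ bonds and two π bonds (one to each neighbour) → sp.

sp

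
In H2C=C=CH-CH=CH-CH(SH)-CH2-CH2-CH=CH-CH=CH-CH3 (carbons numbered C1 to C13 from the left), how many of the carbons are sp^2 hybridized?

8

C1: sp2 ✓
C2: sp
C3: sp2 ✓
C4: sp2 ✓
C5: sp2 ✓
C6: sp3
C7: sp3
C8: sp3
C9: sp2 ✓
C10: sp2 ✓
C11: sp2 ✓
C12: sp2 ✓
C13: sp3
C1, C3, C4, C5, C9, C10, C11, C12 → 8 sp2 carbons.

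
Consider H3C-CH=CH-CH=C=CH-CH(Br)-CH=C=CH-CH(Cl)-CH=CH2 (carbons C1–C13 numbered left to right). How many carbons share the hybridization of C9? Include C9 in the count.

2

C9 is sp (two π bonds).
C1: sp3
C2: sp2
C3: sp2
C4: sp2
C5: sp ✓
C6: sp2
C7: sp3
C8: sp2
C9: sp ✓
C10: sp2
C11: sp3
C12: sp2
C13: sp2
2 carbons are sp.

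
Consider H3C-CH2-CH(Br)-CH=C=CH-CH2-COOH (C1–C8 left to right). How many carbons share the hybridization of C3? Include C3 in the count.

C3 is sp3 (only σ bonds).
C1: sp3 ✓
C2: sp3 ✓
C3: sp3 ✓
C4: sp2
C5: sp
C6: sp2
C7: sp3 ✓
C8: sp2
4 carbons are sp3.

4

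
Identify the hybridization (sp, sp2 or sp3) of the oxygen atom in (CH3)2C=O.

One σ bond + two lone pairs = steric number 3 → sp2.

sp2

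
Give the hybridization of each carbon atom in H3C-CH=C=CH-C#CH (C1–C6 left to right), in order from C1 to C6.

C1 carries 4 σ bonds, giving a steric number of 4, so it is sp3.
C2 — 3 σ bonds, plus one π bond. Steric number 3, so sp2.
C3: 2 σ bonds, plus two π bonds — 2 electron domains, sp.
C4 is sp2: 3 σ bonds, plus one π bond, 3 electron-density regions.
C5 carries 2 σ bonds, plus two π bonds, giving a steric number of 2, so it is sp.
C6 (2 σ bonds, plus two π bonds) has steric number 2: sp.

C1 sp3, C2 sp2, C3 sp, C4 sp2, C5 sp, C6 sp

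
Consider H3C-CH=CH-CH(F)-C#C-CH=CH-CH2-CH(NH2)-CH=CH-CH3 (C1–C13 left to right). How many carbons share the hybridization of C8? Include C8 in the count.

6

C8 is sp2 (one π bond).
C1: sp3
C2: sp2 ✓
C3: sp2 ✓
C4: sp3
C5: sp
C6: sp
C7: sp2 ✓
C8: sp2 ✓
C9: sp3
C10: sp3
C11: sp2 ✓
C12: sp2 ✓
C13: sp3
6 carbons are sp2.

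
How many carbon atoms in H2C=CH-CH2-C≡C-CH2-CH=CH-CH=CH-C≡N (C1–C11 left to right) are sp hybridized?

C1: sp2
C2: sp2
C3: sp3
C4: sp ✓
C5: sp ✓
C6: sp3
C7: sp2
C8: sp2
C9: sp2
C10: sp2
C11: sp ✓
C4, C5, C11 → 3 sp carbons.

3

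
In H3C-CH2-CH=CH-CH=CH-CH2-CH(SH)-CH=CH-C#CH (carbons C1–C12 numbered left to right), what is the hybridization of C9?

sp2

C9 carries 3 σ bonds, plus one π bond, giving a steric number of 3, so it is sp2.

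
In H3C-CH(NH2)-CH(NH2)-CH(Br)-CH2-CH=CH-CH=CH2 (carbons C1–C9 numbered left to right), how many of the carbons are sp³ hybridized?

5

C1: sp3 ✓
C2: sp3 ✓
C3: sp3 ✓
C4: sp3 ✓
C5: sp3 ✓
C6: sp2
C7: sp2
C8: sp2
C9: sp2
C1, C2, C3, C4, C5 → 5 sp3 carbons.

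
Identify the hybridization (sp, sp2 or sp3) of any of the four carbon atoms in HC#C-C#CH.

sp

Every carbon is part of a C≡C triple bond: two σ regions → sp.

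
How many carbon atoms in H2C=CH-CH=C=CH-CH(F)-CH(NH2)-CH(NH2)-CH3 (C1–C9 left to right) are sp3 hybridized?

4

C1: sp2
C2: sp2
C3: sp2
C4: sp
C5: sp2
C6: sp3 ✓
C7: sp3 ✓
C8: sp3 ✓
C9: sp3 ✓
C6, C7, C8, C9 → 4 sp3 carbons.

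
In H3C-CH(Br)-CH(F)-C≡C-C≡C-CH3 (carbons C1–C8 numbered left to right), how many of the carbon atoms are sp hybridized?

C1: sp3
C2: sp3
C3: sp3
C4: sp ✓
C5: sp ✓
C6: sp ✓
C7: sp ✓
C8: sp3
C4, C5, C6, C7 → 4 sp carbons.

4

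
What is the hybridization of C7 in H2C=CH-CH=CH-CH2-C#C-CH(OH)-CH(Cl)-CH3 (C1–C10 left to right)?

sp

C7: 2 σ bonds, plus two π bonds; 2 regions of electron density → sp.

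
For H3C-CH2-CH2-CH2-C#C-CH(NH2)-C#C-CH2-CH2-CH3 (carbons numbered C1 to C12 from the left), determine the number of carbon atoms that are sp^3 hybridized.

C1: sp3 ✓
C2: sp3 ✓
C3: sp3 ✓
C4: sp3 ✓
C5: sp
C6: sp
C7: sp3 ✓
C8: sp
C9: sp
C10: sp3 ✓
C11: sp3 ✓
C12: sp3 ✓
C1, C2, C3, C4, C7, C10, C11, C12 → 8 sp3 carbons.

8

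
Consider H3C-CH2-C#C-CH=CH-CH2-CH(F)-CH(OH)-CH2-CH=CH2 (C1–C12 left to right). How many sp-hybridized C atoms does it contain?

C1: sp3
C2: sp3
C3: sp ✓
C4: sp ✓
C5: sp2
C6: sp2
C7: sp3
C8: sp3
C9: sp3
C10: sp3
C11: sp2
C12: sp2
C3, C4 → 2 sp carbons.

2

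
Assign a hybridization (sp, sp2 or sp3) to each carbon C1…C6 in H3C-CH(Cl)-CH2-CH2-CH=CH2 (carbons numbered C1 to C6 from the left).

C1: 4 σ bonds; 4 regions of electron density → sp3.
C2 has 4 σ bonds: steric number 4 → sp3.
C3: 4 σ bonds; 4 regions of electron density → sp3.
C4: 4 σ bonds; 4 regions of electron density → sp3.
C5 — 3 σ bonds, plus one π bond. Steric number 3, so sp2.
C6 — 3 σ bonds, plus one π bond. Steric number 3, so sp2.

C1 sp3, C2 sp3, C3 sp3, C4 sp3, C5 sp2, C6 sp2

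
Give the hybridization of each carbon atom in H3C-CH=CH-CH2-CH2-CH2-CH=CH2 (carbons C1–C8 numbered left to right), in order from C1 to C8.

C1 sp3, C2 sp2, C3 sp2, C4 sp3, C5 sp3, C6 sp3, C7 sp2, C8 sp2

C1 carries 4 σ bonds, giving a steric number of 4, so it is sp3.
C2 — 3 σ bonds, plus one π bond. Steric number 3, so sp2.
C3: 3 σ bonds, plus one π bond; 3 regions of electron density → sp2.
C4: 4 σ bonds; 4 regions of electron density → sp3.
C5 has 4 σ bonds: steric number 4 → sp3.
C6 has 4 σ bonds: steric number 4 → sp3.
C7 — 3 σ bonds, plus one π bond. Steric number 3, so sp2.
C8: 3 σ bonds, plus one π bond — 3 electron domains, sp2.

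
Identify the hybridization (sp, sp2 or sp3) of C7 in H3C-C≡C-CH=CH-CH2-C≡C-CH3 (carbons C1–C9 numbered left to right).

sp

C7 carries 2 σ bonds, plus two π bonds, giving a steric number of 2, so it is sp.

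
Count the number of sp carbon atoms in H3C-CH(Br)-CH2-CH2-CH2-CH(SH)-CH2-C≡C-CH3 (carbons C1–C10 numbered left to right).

C1: sp3
C2: sp3
C3: sp3
C4: sp3
C5: sp3
C6: sp3
C7: sp3
C8: sp ✓
C9: sp ✓
C10: sp3
C8, C9 → 2 sp carbons.

2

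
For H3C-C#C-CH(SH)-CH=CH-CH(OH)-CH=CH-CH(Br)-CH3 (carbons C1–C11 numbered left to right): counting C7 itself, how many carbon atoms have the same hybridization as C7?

C7 is sp3 (only σ bonds).
C1: sp3 ✓
C2: sp
C3: sp
C4: sp3 ✓
C5: sp2
C6: sp2
C7: sp3 ✓
C8: sp2
C9: sp2
C10: sp3 ✓
C11: sp3 ✓
5 carbons are sp3.

5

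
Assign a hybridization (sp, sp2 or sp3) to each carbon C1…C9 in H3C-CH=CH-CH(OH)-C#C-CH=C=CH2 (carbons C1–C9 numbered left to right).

C1: 4 σ bonds; 4 regions of electron density → sp3.
C2 — 3 σ bonds, plus one π bond. Steric number 3, so sp2.
C3 carries 3 σ bonds, plus one π bond, giving a steric number of 3, so it is sp2.
C4 carries 4 σ bonds, giving a steric number of 4, so it is sp3.
C5 (2 σ bonds, plus two π bonds) has steric number 2: sp.
C6 (2 σ bonds, plus two π bonds) has steric number 2: sp.
C7: 3 σ bonds, plus one π bond; 3 regions of electron density → sp2.
C8 has 2 σ bonds, plus two π bonds: steric number 2 → sp.
C9: 3 σ bonds, plus one π bond — 3 electron domains, sp2.

C1 sp3, C2 sp2, C3 sp2, C4 sp3, C5 sp, C6 sp, C7 sp2, C8 sp, C9 sp2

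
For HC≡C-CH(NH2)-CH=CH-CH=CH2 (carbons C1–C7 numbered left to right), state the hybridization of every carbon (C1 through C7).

C1 — 2 σ bonds, plus two π bonds. Steric number 2, so sp.
C2 carries 2 σ bonds, plus two π bonds, giving a steric number of 2, so it is sp.
C3 carries 4 σ bonds, giving a steric number of 4, so it is sp3.
C4: 3 σ bonds, plus one π bond; 3 regions of electron density → sp2.
C5 — 3 σ bonds, plus one π bond. Steric number 3, so sp2.
C6 — 3 σ bonds, plus one π bond. Steric number 3, so sp2.
C7: 3 σ bonds, plus one π bond — 3 electron domains, sp2.

C1 sp, C2 sp, C3 sp3, C4 sp2, C5 sp2, C6 sp2, C7 sp2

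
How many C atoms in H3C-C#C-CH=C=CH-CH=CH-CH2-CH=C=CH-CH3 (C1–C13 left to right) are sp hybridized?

C1: sp3
C2: sp ✓
C3: sp ✓
C4: sp2
C5: sp ✓
C6: sp2
C7: sp2
C8: sp2
C9: sp3
C10: sp2
C11: sp ✓
C12: sp2
C13: sp3
C2, C3, C5, C11 → 4 sp carbons.

4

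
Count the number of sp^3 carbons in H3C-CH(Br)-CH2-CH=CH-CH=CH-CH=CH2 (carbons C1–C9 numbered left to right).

3

C1: sp3 ✓
C2: sp3 ✓
C3: sp3 ✓
C4: sp2
C5: sp2
C6: sp2
C7: sp2
C8: sp2
C9: sp2
C1, C2, C3 → 3 sp3 carbons.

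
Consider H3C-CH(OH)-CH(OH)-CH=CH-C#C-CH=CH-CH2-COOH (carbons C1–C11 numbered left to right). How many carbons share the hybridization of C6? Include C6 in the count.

C6 is sp (two π bonds).
C1: sp3
C2: sp3
C3: sp3
C4: sp2
C5: sp2
C6: sp ✓
C7: sp ✓
C8: sp2
C9: sp2
C10: sp3
C11: sp2
2 carbons are sp.

2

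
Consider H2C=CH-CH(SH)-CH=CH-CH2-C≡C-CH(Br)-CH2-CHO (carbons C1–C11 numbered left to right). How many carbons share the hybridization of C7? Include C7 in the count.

2

C7 is sp (two π bonds).
C1: sp2
C2: sp2
C3: sp3
C4: sp2
C5: sp2
C6: sp3
C7: sp ✓
C8: sp ✓
C9: sp3
C10: sp3
C11: sp2
2 carbons are sp.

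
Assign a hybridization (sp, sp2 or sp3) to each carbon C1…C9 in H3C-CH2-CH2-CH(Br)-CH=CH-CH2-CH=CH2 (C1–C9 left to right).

C1 sp3, C2 sp3, C3 sp3, C4 sp3, C5 sp2, C6 sp2, C7 sp3, C8 sp2, C9 sp2

C1 carries 4 σ bonds, giving a steric number of 4, so it is sp3.
C2 is sp3: 4 σ bonds, 4 electron-density regions.
C3 (4 σ bonds) has steric number 4: sp3.
C4: 4 σ bonds — 4 electron domains, sp3.
C5 — 3 σ bonds, plus one π bond. Steric number 3, so sp2.
C6 carries 3 σ bonds, plus one π bond, giving a steric number of 3, so it is sp2.
C7 has 4 σ bonds: steric number 4 → sp3.
C8: 3 σ bonds, plus one π bond; 3 regions of electron density → sp2.
C9 (3 σ bonds, plus one π bond) has steric number 3: sp2.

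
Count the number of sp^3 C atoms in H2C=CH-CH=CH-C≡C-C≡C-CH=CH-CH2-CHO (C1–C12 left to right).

1

C1: sp2
C2: sp2
C3: sp2
C4: sp2
C5: sp
C6: sp
C7: sp
C8: sp
C9: sp2
C10: sp2
C11: sp3 ✓
C12: sp2
C11 → 1 sp3 carbon.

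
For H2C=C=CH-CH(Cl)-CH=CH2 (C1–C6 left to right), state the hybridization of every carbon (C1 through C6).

C1 sp2, C2 sp, C3 sp2, C4 sp3, C5 sp2, C6 sp2

C1 (3 σ bonds, plus one π bond) has steric number 3: sp2.
C2: 2 σ bonds, plus two π bonds — 2 electron domains, sp.
C3: 3 σ bonds, plus one π bond; 3 regions of electron density → sp2.
C4 — 4 σ bonds. Steric number 4, so sp3.
C5 — 3 σ bonds, plus one π bond. Steric number 3, so sp2.
C6 (3 σ bonds, plus one π bond) has steric number 3: sp2.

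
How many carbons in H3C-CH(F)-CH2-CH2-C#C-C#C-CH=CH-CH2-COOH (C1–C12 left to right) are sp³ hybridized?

C1: sp3 ✓
C2: sp3 ✓
C3: sp3 ✓
C4: sp3 ✓
C5: sp
C6: sp
C7: sp
C8: sp
C9: sp2
C10: sp2
C11: sp3 ✓
C12: sp2
C1, C2, C3, C4, C11 → 5 sp3 carbons.

5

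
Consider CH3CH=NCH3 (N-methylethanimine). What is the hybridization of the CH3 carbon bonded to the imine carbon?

sp^3

The CH3 carbon bonded to the imine carbon: 4 σ bonds; 4 regions of electron density → sp3.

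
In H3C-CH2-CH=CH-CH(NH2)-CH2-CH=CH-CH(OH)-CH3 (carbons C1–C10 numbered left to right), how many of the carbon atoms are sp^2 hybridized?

C1: sp3
C2: sp3
C3: sp2 ✓
C4: sp2 ✓
C5: sp3
C6: sp3
C7: sp2 ✓
C8: sp2 ✓
C9: sp3
C10: sp3
C3, C4, C7, C8 → 4 sp2 carbons.

4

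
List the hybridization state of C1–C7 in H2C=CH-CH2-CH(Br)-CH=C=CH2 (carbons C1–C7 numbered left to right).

C1 sp2, C2 sp2, C3 sp3, C4 sp3, C5 sp2, C6 sp, C7 sp2

C1 — 3 σ bonds, plus one π bond. Steric number 3, so sp2.
C2 (3 σ bonds, plus one π bond) has steric number 3: sp2.
C3: 4 σ bonds — 4 electron domains, sp3.
C4 carries 4 σ bonds, giving a steric number of 4, so it is sp3.
C5 — 3 σ bonds, plus one π bond. Steric number 3, so sp2.
C6 has 2 σ bonds, plus two π bonds: steric number 2 → sp.
C7 carries 3 σ bonds, plus one π bond, giving a steric number of 3, so it is sp2.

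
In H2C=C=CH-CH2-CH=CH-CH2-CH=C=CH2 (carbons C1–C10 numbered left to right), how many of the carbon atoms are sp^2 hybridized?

C1: sp2 ✓
C2: sp
C3: sp2 ✓
C4: sp3
C5: sp2 ✓
C6: sp2 ✓
C7: sp3
C8: sp2 ✓
C9: sp
C10: sp2 ✓
C1, C3, C5, C6, C8, C10 → 6 sp2 carbons.

6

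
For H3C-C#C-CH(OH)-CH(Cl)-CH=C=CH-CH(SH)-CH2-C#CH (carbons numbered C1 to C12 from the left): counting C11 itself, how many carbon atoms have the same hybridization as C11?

5

C11 is sp (two π bonds).
C1: sp3
C2: sp ✓
C3: sp ✓
C4: sp3
C5: sp3
C6: sp2
C7: sp ✓
C8: sp2
C9: sp3
C10: sp3
C11: sp ✓
C12: sp ✓
5 carbons are sp.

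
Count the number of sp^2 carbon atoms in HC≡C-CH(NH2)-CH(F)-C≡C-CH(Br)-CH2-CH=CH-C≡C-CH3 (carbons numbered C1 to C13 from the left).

C1: sp
C2: sp
C3: sp3
C4: sp3
C5: sp
C6: sp
C7: sp3
C8: sp3
C9: sp2 ✓
C10: sp2 ✓
C11: sp
C12: sp
C13: sp3
C9, C10 → 2 sp2 carbons.

2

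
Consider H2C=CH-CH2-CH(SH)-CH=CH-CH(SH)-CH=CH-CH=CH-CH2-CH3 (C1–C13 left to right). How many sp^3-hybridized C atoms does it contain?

5

C1: sp2
C2: sp2
C3: sp3 ✓
C4: sp3 ✓
C5: sp2
C6: sp2
C7: sp3 ✓
C8: sp2
C9: sp2
C10: sp2
C11: sp2
C12: sp3 ✓
C13: sp3 ✓
C3, C4, C7, C12, C13 → 5 sp3 carbons.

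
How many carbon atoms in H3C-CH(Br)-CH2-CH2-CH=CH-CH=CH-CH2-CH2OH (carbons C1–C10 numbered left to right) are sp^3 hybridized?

6

C1: sp3 ✓
C2: sp3 ✓
C3: sp3 ✓
C4: sp3 ✓
C5: sp2
C6: sp2
C7: sp2
C8: sp2
C9: sp3 ✓
C10: sp3 ✓
C1, C2, C3, C4, C9, C10 → 6 sp3 carbons.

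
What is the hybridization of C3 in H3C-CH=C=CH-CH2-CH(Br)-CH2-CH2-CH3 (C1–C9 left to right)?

C3 is sp: 2 σ bonds, plus two π bonds, 2 electron-density regions.

sp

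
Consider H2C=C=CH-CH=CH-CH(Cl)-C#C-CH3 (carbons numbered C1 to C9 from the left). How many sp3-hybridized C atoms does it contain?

C1: sp2
C2: sp
C3: sp2
C4: sp2
C5: sp2
C6: sp3 ✓
C7: sp
C8: sp
C9: sp3 ✓
C6, C9 → 2 sp3 carbons.

2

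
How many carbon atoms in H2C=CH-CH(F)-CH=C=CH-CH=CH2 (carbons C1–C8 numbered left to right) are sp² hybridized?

C1: sp2 ✓
C2: sp2 ✓
C3: sp3
C4: sp2 ✓
C5: sp
C6: sp2 ✓
C7: sp2 ✓
C8: sp2 ✓
C1, C2, C4, C6, C7, C8 → 6 sp2 carbons.

6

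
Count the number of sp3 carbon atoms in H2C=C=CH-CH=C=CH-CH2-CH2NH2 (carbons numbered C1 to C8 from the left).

2

C1: sp2
C2: sp
C3: sp2
C4: sp2
C5: sp
C6: sp2
C7: sp3 ✓
C8: sp3 ✓
C7, C8 → 2 sp3 carbons.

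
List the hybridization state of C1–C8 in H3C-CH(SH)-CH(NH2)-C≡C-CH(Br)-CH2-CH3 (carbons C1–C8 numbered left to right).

C1 is sp3: 4 σ bonds, 4 electron-density regions.
C2: 4 σ bonds — 4 electron domains, sp3.
C3 (4 σ bonds) has steric number 4: sp3.
C4 is sp: 2 σ bonds, plus two π bonds, 2 electron-density regions.
C5 (2 σ bonds, plus two π bonds) has steric number 2: sp.
C6 is sp3: 4 σ bonds, 4 electron-density regions.
C7 (4 σ bonds) has steric number 4: sp3.
C8 (4 σ bonds) has steric number 4: sp3.

C1 sp3, C2 sp3, C3 sp3, C4 sp, C5 sp, C6 sp3, C7 sp3, C8 sp3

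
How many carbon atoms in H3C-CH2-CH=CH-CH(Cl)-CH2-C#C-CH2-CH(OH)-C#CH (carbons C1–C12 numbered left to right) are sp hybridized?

C1: sp3
C2: sp3
C3: sp2
C4: sp2
C5: sp3
C6: sp3
C7: sp ✓
C8: sp ✓
C9: sp3
C10: sp3
C11: sp ✓
C12: sp ✓
C7, C8, C11, C12 → 4 sp carbons.

4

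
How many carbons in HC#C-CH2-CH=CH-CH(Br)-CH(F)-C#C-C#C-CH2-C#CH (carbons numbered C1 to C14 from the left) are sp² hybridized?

C1: sp
C2: sp
C3: sp3
C4: sp2 ✓
C5: sp2 ✓
C6: sp3
C7: sp3
C8: sp
C9: sp
C10: sp
C11: sp
C12: sp3
C13: sp
C14: sp
C4, C5 → 2 sp2 carbons.

2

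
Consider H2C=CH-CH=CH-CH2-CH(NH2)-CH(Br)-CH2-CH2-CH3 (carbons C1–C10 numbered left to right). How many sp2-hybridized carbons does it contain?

C1: sp2 ✓
C2: sp2 ✓
C3: sp2 ✓
C4: sp2 ✓
C5: sp3
C6: sp3
C7: sp3
C8: sp3
C9: sp3
C10: sp3
C1, C2, C3, C4 → 4 sp2 carbons.

4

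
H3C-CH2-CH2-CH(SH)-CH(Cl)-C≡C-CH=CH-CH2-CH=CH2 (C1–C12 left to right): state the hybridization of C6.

sp

C6: 2 σ bonds, plus two π bonds; 2 regions of electron density → sp.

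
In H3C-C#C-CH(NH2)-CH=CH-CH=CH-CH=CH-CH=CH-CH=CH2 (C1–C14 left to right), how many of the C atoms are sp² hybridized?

10

C1: sp3
C2: sp
C3: sp
C4: sp3
C5: sp2 ✓
C6: sp2 ✓
C7: sp2 ✓
C8: sp2 ✓
C9: sp2 ✓
C10: sp2 ✓
C11: sp2 ✓
C12: sp2 ✓
C13: sp2 ✓
C14: sp2 ✓
C5, C6, C7, C8, C9, C10, C11, C12, C13, C14 → 10 sp2 carbons.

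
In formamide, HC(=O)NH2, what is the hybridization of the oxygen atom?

The oxygen atom (1 σ bond and 2 lone pairs, plus one π bond) has steric number 3: sp2.

sp2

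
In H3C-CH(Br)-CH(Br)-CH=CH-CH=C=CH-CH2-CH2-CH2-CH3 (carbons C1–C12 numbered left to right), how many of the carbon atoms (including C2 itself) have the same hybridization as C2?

7

C2 is sp3 (only σ bonds).
C1: sp3 ✓
C2: sp3 ✓
C3: sp3 ✓
C4: sp2
C5: sp2
C6: sp2
C7: sp
C8: sp2
C9: sp3 ✓
C10: sp3 ✓
C11: sp3 ✓
C12: sp3 ✓
7 carbons are sp3.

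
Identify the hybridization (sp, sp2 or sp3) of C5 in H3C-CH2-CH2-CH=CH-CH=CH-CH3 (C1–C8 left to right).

sp^2

C5: 3 σ bonds, plus one π bond — 3 electron domains, sp2.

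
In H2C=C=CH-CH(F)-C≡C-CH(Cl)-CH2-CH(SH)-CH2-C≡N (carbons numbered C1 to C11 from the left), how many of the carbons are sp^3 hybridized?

C1: sp2
C2: sp
C3: sp2
C4: sp3 ✓
C5: sp
C6: sp
C7: sp3 ✓
C8: sp3 ✓
C9: sp3 ✓
C10: sp3 ✓
C11: sp
C4, C7, C8, C9, C10 → 5 sp3 carbons.

5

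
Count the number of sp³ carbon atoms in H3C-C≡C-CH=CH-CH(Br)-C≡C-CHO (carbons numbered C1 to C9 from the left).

C1: sp3 ✓
C2: sp
C3: sp
C4: sp2
C5: sp2
C6: sp3 ✓
C7: sp
C8: sp
C9: sp2
C1, C6 → 2 sp3 carbons.

2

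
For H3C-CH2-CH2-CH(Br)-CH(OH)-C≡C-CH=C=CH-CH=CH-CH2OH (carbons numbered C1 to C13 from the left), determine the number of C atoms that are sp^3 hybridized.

6

C1: sp3 ✓
C2: sp3 ✓
C3: sp3 ✓
C4: sp3 ✓
C5: sp3 ✓
C6: sp
C7: sp
C8: sp2
C9: sp
C10: sp2
C11: sp2
C12: sp2
C13: sp3 ✓
C1, C2, C3, C4, C5, C13 → 6 sp3 carbons.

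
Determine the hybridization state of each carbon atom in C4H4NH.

Each carbon atom carries 3 σ bonds, plus one π bond, giving a steric number of 3, so it is sp2.

sp²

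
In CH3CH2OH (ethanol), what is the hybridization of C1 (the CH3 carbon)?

sp³

C1 (the CH3 carbon) — 4 σ bonds. Steric number 4, so sp3.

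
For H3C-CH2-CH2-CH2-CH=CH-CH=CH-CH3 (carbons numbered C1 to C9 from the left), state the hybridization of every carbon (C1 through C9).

C1 sp3, C2 sp3, C3 sp3, C4 sp3, C5 sp2, C6 sp2, C7 sp2, C8 sp2, C9 sp3

C1 is sp3: 4 σ bonds, 4 electron-density regions.
C2 carries 4 σ bonds, giving a steric number of 4, so it is sp3.
C3 has 4 σ bonds: steric number 4 → sp3.
C4 is sp3: 4 σ bonds, 4 electron-density regions.
C5: 3 σ bonds, plus one π bond — 3 electron domains, sp2.
C6 carries 3 σ bonds, plus one π bond, giving a steric number of 3, so it is sp2.
C7: 3 σ bonds, plus one π bond — 3 electron domains, sp2.
C8: 3 σ bonds, plus one π bond — 3 electron domains, sp2.
C9: 4 σ bonds; 4 regions of electron density → sp3.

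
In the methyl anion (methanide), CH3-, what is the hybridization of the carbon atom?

Three σ bonds + one lone pair = steric number 4 → sp3, pyramidal.

sp^3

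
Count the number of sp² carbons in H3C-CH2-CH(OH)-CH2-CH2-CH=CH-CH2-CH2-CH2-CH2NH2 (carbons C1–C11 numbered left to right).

2

C1: sp3
C2: sp3
C3: sp3
C4: sp3
C5: sp3
C6: sp2 ✓
C7: sp2 ✓
C8: sp3
C9: sp3
C10: sp3
C11: sp3
C6, C7 → 2 sp2 carbons.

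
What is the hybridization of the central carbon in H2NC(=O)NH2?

The central carbon — 3 σ bonds, plus one π bond. Steric number 3, so sp2.

sp2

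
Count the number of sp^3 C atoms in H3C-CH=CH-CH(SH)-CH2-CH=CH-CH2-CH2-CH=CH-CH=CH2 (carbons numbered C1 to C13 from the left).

C1: sp3 ✓
C2: sp2
C3: sp2
C4: sp3 ✓
C5: sp3 ✓
C6: sp2
C7: sp2
C8: sp3 ✓
C9: sp3 ✓
C10: sp2
C11: sp2
C12: sp2
C13: sp2
C1, C4, C5, C8, C9 → 5 sp3 carbons.

5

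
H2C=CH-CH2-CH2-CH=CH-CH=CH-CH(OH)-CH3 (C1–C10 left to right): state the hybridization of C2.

sp2

C2 has 3 σ bonds, plus one π bond: steric number 3 → sp2.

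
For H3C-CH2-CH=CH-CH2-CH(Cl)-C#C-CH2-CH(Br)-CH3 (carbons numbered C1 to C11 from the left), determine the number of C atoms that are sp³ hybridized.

7

C1: sp3 ✓
C2: sp3 ✓
C3: sp2
C4: sp2
C5: sp3 ✓
C6: sp3 ✓
C7: sp
C8: sp
C9: sp3 ✓
C10: sp3 ✓
C11: sp3 ✓
C1, C2, C5, C6, C9, C10, C11 → 7 sp3 carbons.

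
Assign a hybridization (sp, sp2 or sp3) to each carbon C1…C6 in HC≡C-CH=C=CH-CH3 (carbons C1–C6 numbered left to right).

C1 sp, C2 sp, C3 sp2, C4 sp, C5 sp2, C6 sp3

C1: 2 σ bonds, plus two π bonds; 2 regions of electron density → sp.
C2 (2 σ bonds, plus two π bonds) has steric number 2: sp.
C3 is sp2: 3 σ bonds, plus one π bond, 3 electron-density regions.
C4 (2 σ bonds, plus two π bonds) has steric number 2: sp.
C5: 3 σ bonds, plus one π bond; 3 regions of electron density → sp2.
C6: 4 σ bonds; 4 regions of electron density → sp3.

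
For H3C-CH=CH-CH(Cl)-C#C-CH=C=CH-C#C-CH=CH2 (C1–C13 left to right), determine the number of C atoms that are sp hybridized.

5

C1: sp3
C2: sp2
C3: sp2
C4: sp3
C5: sp ✓
C6: sp ✓
C7: sp2
C8: sp ✓
C9: sp2
C10: sp ✓
C11: sp ✓
C12: sp2
C13: sp2
C5, C6, C8, C10, C11 → 5 sp carbons.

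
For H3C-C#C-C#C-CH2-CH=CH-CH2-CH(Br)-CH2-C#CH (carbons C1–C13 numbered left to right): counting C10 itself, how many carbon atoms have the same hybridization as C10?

C10 is sp3 (only σ bonds).
C1: sp3 ✓
C2: sp
C3: sp
C4: sp
C5: sp
C6: sp3 ✓
C7: sp2
C8: sp2
C9: sp3 ✓
C10: sp3 ✓
C11: sp3 ✓
C12: sp
C13: sp
5 carbons are sp3.

5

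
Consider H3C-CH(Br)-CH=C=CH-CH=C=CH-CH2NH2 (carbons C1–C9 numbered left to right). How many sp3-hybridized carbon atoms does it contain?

C1: sp3 ✓
C2: sp3 ✓
C3: sp2
C4: sp
C5: sp2
C6: sp2
C7: sp
C8: sp2
C9: sp3 ✓
C1, C2, C9 → 3 sp3 carbons.

3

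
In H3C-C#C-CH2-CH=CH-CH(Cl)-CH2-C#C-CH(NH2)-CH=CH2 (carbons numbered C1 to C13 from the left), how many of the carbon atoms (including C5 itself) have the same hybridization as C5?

C5 is sp2 (one π bond).
C1: sp3
C2: sp
C3: sp
C4: sp3
C5: sp2 ✓
C6: sp2 ✓
C7: sp3
C8: sp3
C9: sp
C10: sp
C11: sp3
C12: sp2 ✓
C13: sp2 ✓
4 carbons are sp2.

4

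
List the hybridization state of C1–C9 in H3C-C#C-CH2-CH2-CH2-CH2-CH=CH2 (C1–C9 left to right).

C1: 4 σ bonds; 4 regions of electron density → sp3.
C2: 2 σ bonds, plus two π bonds; 2 regions of electron density → sp.
C3 is sp: 2 σ bonds, plus two π bonds, 2 electron-density regions.
C4 — 4 σ bonds. Steric number 4, so sp3.
C5 — 4 σ bonds. Steric number 4, so sp3.
C6: 4 σ bonds; 4 regions of electron density → sp3.
C7 carries 4 σ bonds, giving a steric number of 4, so it is sp3.
C8 has 3 σ bonds, plus one π bond: steric number 3 → sp2.
C9 (3 σ bonds, plus one π bond) has steric number 3: sp2.

C1 sp3, C2 sp, C3 sp, C4 sp3, C5 sp3, C6 sp3, C7 sp3, C8 sp2, C9 sp2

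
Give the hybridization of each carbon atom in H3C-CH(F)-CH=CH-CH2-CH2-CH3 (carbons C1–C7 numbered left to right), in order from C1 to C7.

C1 sp3, C2 sp3, C3 sp2, C4 sp2, C5 sp3, C6 sp3, C7 sp3

C1: 4 σ bonds — 4 electron domains, sp3.
C2: 4 σ bonds; 4 regions of electron density → sp3.
C3 carries 3 σ bonds, plus one π bond, giving a steric number of 3, so it is sp2.
C4 is sp2: 3 σ bonds, plus one π bond, 3 electron-density regions.
C5 (4 σ bonds) has steric number 4: sp3.
C6 has 4 σ bonds: steric number 4 → sp3.
C7 (4 σ bonds) has steric number 4: sp3.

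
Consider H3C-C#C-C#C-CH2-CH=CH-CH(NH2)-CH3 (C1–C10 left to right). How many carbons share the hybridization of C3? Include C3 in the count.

C3 is sp (two π bonds).
C1: sp3
C2: sp ✓
C3: sp ✓
C4: sp ✓
C5: sp ✓
C6: sp3
C7: sp2
C8: sp2
C9: sp3
C10: sp3
4 carbons are sp.

4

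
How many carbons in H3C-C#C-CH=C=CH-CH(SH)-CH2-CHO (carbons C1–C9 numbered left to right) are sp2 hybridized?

3

C1: sp3
C2: sp
C3: sp
C4: sp2 ✓
C5: sp
C6: sp2 ✓
C7: sp3
C8: sp3
C9: sp2 ✓
C4, C6, C9 → 3 sp2 carbons.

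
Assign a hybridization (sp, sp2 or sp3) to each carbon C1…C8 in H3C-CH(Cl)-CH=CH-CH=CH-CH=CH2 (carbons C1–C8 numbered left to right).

C1 — 4 σ bonds. Steric number 4, so sp3.
C2 carries 4 σ bonds, giving a steric number of 4, so it is sp3.
C3: 3 σ bonds, plus one π bond; 3 regions of electron density → sp2.
C4 is sp2: 3 σ bonds, plus one π bond, 3 electron-density regions.
C5 has 3 σ bonds, plus one π bond: steric number 3 → sp2.
C6: 3 σ bonds, plus one π bond; 3 regions of electron density → sp2.
C7 (3 σ bonds, plus one π bond) has steric number 3: sp2.
C8 — 3 σ bonds, plus one π bond. Steric number 3, so sp2.

C1 sp3, C2 sp3, C3 sp2, C4 sp2, C5 sp2, C6 sp2, C7 sp2, C8 sp2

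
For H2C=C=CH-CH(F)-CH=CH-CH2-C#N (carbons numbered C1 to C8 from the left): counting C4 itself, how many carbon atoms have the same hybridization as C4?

2

C4 is sp3 (only σ bonds).
C1: sp2
C2: sp
C3: sp2
C4: sp3 ✓
C5: sp2
C6: sp2
C7: sp3 ✓
C8: sp
2 carbons are sp3.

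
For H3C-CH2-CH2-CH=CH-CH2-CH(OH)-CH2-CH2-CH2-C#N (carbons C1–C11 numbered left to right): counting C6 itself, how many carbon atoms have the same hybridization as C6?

8

C6 is sp3 (only σ bonds).
C1: sp3 ✓
C2: sp3 ✓
C3: sp3 ✓
C4: sp2
C5: sp2
C6: sp3 ✓
C7: sp3 ✓
C8: sp3 ✓
C9: sp3 ✓
C10: sp3 ✓
C11: sp
8 carbons are sp3.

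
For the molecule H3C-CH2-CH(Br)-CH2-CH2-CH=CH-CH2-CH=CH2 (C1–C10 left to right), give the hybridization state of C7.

C7 (3 σ bonds, plus one π bond) has steric number 3: sp2.

sp^2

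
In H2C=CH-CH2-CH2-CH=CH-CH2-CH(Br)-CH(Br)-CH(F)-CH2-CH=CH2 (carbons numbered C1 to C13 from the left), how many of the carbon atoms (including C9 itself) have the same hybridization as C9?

C9 is sp3 (only σ bonds).
C1: sp2
C2: sp2
C3: sp3 ✓
C4: sp3 ✓
C5: sp2
C6: sp2
C7: sp3 ✓
C8: sp3 ✓
C9: sp3 ✓
C10: sp3 ✓
C11: sp3 ✓
C12: sp2
C13: sp2
7 carbons are sp3.

7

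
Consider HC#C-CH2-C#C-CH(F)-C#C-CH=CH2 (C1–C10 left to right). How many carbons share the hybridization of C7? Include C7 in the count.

C7 is sp (two π bonds).
C1: sp ✓
C2: sp ✓
C3: sp3
C4: sp ✓
C5: sp ✓
C6: sp3
C7: sp ✓
C8: sp ✓
C9: sp2
C10: sp2
6 carbons are sp.

6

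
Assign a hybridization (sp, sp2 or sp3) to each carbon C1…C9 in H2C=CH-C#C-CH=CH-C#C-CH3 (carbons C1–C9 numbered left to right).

C1 sp2, C2 sp2, C3 sp, C4 sp, C5 sp2, C6 sp2, C7 sp, C8 sp, C9 sp3

C1 (3 σ bonds, plus one π bond) has steric number 3: sp2.
C2 (3 σ bonds, plus one π bond) has steric number 3: sp2.
C3: 2 σ bonds, plus two π bonds — 2 electron domains, sp.
C4: 2 σ bonds, plus two π bonds; 2 regions of electron density → sp.
C5 has 3 σ bonds, plus one π bond: steric number 3 → sp2.
C6: 3 σ bonds, plus one π bond; 3 regions of electron density → sp2.
C7 has 2 σ bonds, plus two π bonds: steric number 2 → sp.
C8 (2 σ bonds, plus two π bonds) has steric number 2: sp.
C9 has 4 σ bonds: steric number 4 → sp3.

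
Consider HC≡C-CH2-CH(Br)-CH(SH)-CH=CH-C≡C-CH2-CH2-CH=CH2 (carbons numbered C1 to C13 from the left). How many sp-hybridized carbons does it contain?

C1: sp ✓
C2: sp ✓
C3: sp3
C4: sp3
C5: sp3
C6: sp2
C7: sp2
C8: sp ✓
C9: sp ✓
C10: sp3
C11: sp3
C12: sp2
C13: sp2
C1, C2, C8, C9 → 4 sp carbons.

4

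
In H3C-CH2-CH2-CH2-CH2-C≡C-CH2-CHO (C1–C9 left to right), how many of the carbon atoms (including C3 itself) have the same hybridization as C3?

C3 is sp3 (only σ bonds).
C1: sp3 ✓
C2: sp3 ✓
C3: sp3 ✓
C4: sp3 ✓
C5: sp3 ✓
C6: sp
C7: sp
C8: sp3 ✓
C9: sp2
6 carbons are sp3.

6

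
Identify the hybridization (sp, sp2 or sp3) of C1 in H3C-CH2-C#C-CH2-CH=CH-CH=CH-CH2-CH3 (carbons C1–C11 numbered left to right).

sp^3

C1: 4 σ bonds; 4 regions of electron density → sp3.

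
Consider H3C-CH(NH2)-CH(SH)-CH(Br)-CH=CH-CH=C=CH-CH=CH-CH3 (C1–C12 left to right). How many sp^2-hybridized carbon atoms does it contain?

6

C1: sp3
C2: sp3
C3: sp3
C4: sp3
C5: sp2 ✓
C6: sp2 ✓
C7: sp2 ✓
C8: sp
C9: sp2 ✓
C10: sp2 ✓
C11: sp2 ✓
C12: sp3
C5, C6, C7, C9, C10, C11 → 6 sp2 carbons.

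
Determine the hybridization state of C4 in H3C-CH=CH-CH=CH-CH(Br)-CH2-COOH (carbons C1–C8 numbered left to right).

C4: 3 σ bonds, plus one π bond; 3 regions of electron density → sp2.

sp^2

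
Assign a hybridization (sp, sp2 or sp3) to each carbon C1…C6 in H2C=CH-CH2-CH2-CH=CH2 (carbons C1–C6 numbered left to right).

C1 carries 3 σ bonds, plus one π bond, giving a steric number of 3, so it is sp2.
C2 (3 σ bonds, plus one π bond) has steric number 3: sp2.
C3: 4 σ bonds; 4 regions of electron density → sp3.
C4 — 4 σ bonds. Steric number 4, so sp3.
C5 has 3 σ bonds, plus one π bond: steric number 3 → sp2.
C6 (3 σ bonds, plus one π bond) has steric number 3: sp2.

C1 sp2, C2 sp2, C3 sp3, C4 sp3, C5 sp2, C6 sp2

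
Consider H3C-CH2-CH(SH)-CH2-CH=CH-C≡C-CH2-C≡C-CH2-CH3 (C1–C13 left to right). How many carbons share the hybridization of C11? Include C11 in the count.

4

C11 is sp (two π bonds).
C1: sp3
C2: sp3
C3: sp3
C4: sp3
C5: sp2
C6: sp2
C7: sp ✓
C8: sp ✓
C9: sp3
C10: sp ✓
C11: sp ✓
C12: sp3
C13: sp3
4 carbons are sp.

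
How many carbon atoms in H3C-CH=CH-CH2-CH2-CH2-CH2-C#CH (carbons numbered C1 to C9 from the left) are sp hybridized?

C1: sp3
C2: sp2
C3: sp2
C4: sp3
C5: sp3
C6: sp3
C7: sp3
C8: sp ✓
C9: sp ✓
C8, C9 → 2 sp carbons.

2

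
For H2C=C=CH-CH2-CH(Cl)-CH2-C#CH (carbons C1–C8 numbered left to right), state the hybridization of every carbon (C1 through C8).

C1 (3 σ bonds, plus one π bond) has steric number 3: sp2.
C2 has 2 σ bonds, plus two π bonds: steric number 2 → sp.
C3 has 3 σ bonds, plus one π bond: steric number 3 → sp2.
C4: 4 σ bonds — 4 electron domains, sp3.
C5 — 4 σ bonds. Steric number 4, so sp3.
C6 carries 4 σ bonds, giving a steric number of 4, so it is sp3.
C7: 2 σ bonds, plus two π bonds; 2 regions of electron density → sp.
C8 has 2 σ bonds, plus two π bonds: steric number 2 → sp.

C1 sp2, C2 sp, C3 sp2, C4 sp3, C5 sp3, C6 sp3, C7 sp, C8 sp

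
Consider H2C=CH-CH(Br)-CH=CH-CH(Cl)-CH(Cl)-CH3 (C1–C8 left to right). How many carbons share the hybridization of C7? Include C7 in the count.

4

C7 is sp3 (only σ bonds).
C1: sp2
C2: sp2
C3: sp3 ✓
C4: sp2
C5: sp2
C6: sp3 ✓
C7: sp3 ✓
C8: sp3 ✓
4 carbons are sp3.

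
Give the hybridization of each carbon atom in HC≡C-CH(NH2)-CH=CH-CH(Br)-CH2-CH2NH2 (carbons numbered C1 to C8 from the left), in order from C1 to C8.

C1 sp, C2 sp, C3 sp3, C4 sp2, C5 sp2, C6 sp3, C7 sp3, C8 sp3

C1 — 2 σ bonds, plus two π bonds. Steric number 2, so sp.
C2 — 2 σ bonds, plus two π bonds. Steric number 2, so sp.
C3: 4 σ bonds; 4 regions of electron density → sp3.
C4: 3 σ bonds, plus one π bond — 3 electron domains, sp2.
C5 has 3 σ bonds, plus one π bond: steric number 3 → sp2.
C6: 4 σ bonds — 4 electron domains, sp3.
C7 is sp3: 4 σ bonds, 4 electron-density regions.
C8: 4 σ bonds — 4 electron domains, sp3.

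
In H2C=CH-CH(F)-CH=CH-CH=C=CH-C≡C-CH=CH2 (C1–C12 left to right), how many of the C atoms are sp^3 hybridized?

1

C1: sp2
C2: sp2
C3: sp3 ✓
C4: sp2
C5: sp2
C6: sp2
C7: sp
C8: sp2
C9: sp
C10: sp
C11: sp2
C12: sp2
C3 → 1 sp3 carbon.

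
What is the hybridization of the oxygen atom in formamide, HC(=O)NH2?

The oxygen atom: 1 σ bond and 2 lone pairs, plus one π bond — 3 electron domains, sp2.

sp2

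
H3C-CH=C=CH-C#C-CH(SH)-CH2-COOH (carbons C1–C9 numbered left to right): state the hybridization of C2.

sp2

C2 has 3 σ bonds, plus one π bond: steric number 3 → sp2.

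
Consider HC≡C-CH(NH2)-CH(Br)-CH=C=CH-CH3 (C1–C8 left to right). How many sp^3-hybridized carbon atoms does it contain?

3

C1: sp
C2: sp
C3: sp3 ✓
C4: sp3 ✓
C5: sp2
C6: sp
C7: sp2
C8: sp3 ✓
C3, C4, C8 → 3 sp3 carbons.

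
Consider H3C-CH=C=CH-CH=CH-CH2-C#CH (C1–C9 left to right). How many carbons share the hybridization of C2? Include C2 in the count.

C2 is sp2 (one π bond).
C1: sp3
C2: sp2 ✓
C3: sp
C4: sp2 ✓
C5: sp2 ✓
C6: sp2 ✓
C7: sp3
C8: sp
C9: sp
4 carbons are sp2.

4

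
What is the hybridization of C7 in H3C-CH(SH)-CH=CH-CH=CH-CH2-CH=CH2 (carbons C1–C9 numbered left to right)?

sp^3

C7 — 4 σ bonds. Steric number 4, so sp3.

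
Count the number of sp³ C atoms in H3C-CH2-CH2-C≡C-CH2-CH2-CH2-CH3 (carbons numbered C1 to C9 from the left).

7

C1: sp3 ✓
C2: sp3 ✓
C3: sp3 ✓
C4: sp
C5: sp
C6: sp3 ✓
C7: sp3 ✓
C8: sp3 ✓
C9: sp3 ✓
C1, C2, C3, C6, C7, C8, C9 → 7 sp3 carbons.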